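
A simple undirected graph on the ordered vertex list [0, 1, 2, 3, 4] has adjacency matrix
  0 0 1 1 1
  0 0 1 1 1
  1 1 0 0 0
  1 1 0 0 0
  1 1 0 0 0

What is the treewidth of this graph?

2

A width-2 tree decomposition is:
Bags: B1 = {0, 1, 3}  B2 = {0, 1, 2}  B3 = {0, 1, 4}
Tree: B1–B2, B2–B3
Every bag has size at most 3, so the width is 3 − 1 = 2 and tw(G) ≤ 2. For the lower bound, G contains the cycle 3–0–2–1–3, so G is not a forest; only forests have treewidth ≤ 1, hence tw(G) ≥ 2. Combining the bounds, tw(G) = 2.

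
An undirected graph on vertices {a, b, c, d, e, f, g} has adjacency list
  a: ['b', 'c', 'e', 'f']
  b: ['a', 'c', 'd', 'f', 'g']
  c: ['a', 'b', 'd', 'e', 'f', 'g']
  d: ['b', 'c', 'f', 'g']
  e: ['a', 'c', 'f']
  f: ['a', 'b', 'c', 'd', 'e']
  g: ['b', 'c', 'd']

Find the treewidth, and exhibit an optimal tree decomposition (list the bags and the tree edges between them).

Every bag has size at most 4, so the width is 4 − 1 = 3 and tw(G) ≤ 3. For the lower bound, the 4 vertices {b, c, d, g} are pairwise adjacent, and any tree decomposition puts a clique entirely inside one bag — forcing width ≥ 3. The upper and lower bounds meet at 3, so that is the treewidth.

Treewidth 3.
Bags: B1 = {b, c, d, f}  B2 = {a, b, c, f}  B3 = {a, c, e, f}  B4 = {b, c, d, g}
Tree: B1–B2, B2–B3, B1–B4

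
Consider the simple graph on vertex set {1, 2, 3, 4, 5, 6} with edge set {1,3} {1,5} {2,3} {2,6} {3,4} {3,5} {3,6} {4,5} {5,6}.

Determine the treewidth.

A width-2 tree decomposition is:
Bags: B1 = {3, 5, 6}  B2 = {3, 4, 5}  B3 = {2, 3, 6}  B4 = {1, 3, 5}
Tree: B1–B2, B1–B3, B1–B4
Every bag has size at most 3, so the width is 3 − 1 = 2 and tw(G) ≤ 2. Conversely, {2, 3, 6} is a clique of size 3, and the vertices of any clique must share a bag in every tree decomposition; so some bag has ≥ 3 vertices and tw(G) ≥ 2. The upper and lower bounds meet at 2, so that is the treewidth.

2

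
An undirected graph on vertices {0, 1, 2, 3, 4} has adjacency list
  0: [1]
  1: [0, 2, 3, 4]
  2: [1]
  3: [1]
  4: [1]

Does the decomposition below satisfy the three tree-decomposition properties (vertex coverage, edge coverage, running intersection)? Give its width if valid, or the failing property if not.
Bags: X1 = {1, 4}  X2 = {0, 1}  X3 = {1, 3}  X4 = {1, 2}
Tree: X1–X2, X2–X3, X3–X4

Yes; width 1.

Checking the three conditions: (i) the bags cover all of {0, 1, 2, 3, 4}; (ii) for each edge, some bag contains both endpoints; (iii) the bags containing any fixed vertex form a subtree. All hold, so the decomposition is valid with width 2 − 1 = 1.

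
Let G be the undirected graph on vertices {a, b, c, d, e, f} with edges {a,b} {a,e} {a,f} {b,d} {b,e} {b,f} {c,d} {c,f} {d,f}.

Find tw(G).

A width-2 tree decomposition is:
Bags: B1 = {a, b, f}  B2 = {b, d, f}  B3 = {c, d, f}  B4 = {a, b, e}
Tree: B1–B2, B2–B3, B1–B4
The largest bag has 3 vertices, giving width 2; this decomposition certifies tw(G) ≤ 2. On the other hand G contains the 3-clique {a, b, e}. A clique must lie in a single bag of any decomposition, so no decomposition can have width below 2. Hence tw(G) = 2 exactly.

2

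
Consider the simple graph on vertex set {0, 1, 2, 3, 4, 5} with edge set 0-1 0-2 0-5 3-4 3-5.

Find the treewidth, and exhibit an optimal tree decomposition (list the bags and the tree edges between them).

Each bag holds 2 vertices, so the decomposition has width 1, which upper-bounds the treewidth. Since G has at least one edge (e.g. 0–5), it is not an edgeless graph, so tw(G) ≥ 1. The upper and lower bounds meet at 1, so that is the treewidth.

Treewidth 1.
One optimal decomposition is:
Bags: B1 = {0, 5}  B2 = {3, 5}  B3 = {0, 2}  B4 = {3, 4}  B5 = {0, 1}
Tree: B1–B2, B1–B3, B2–B4, B1–B5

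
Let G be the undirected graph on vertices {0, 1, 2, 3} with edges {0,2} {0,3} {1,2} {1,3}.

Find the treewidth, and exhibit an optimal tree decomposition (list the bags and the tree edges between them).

Treewidth 2.
Bags: B1 = {1, 2, 3}  B2 = {0, 2, 3}
Tree: B1–B2

Every bag has size at most 3, so the width is 3 − 1 = 2 and tw(G) ≤ 2. For the lower bound, G contains the cycle 2–1–3–0–2, so G is not a forest; only forests have treewidth ≤ 1, hence tw(G) ≥ 2. Combining the bounds, tw(G) = 2.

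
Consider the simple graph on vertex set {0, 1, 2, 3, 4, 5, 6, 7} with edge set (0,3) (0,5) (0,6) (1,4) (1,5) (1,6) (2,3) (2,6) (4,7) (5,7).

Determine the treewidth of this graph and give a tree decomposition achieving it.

Treewidth 2.
One optimal decomposition is:
Bags: B1 = {0, 2, 3}  B2 = {0, 2, 6}  B3 = {0, 5, 6}  B4 = {1, 5, 6}  B5 = {1, 5, 7}  B6 = {1, 4, 7}
Tree: B1–B2, B2–B3, B3–B4, B4–B5, B5–B6

Each bag holds 3 vertices, so the decomposition has width 2, which upper-bounds the treewidth. For the lower bound, G contains the cycle 3–2–6–0–3, so G is not a forest; only forests have treewidth ≤ 1, hence tw(G) ≥ 2. The upper and lower bounds meet at 2, so that is the treewidth.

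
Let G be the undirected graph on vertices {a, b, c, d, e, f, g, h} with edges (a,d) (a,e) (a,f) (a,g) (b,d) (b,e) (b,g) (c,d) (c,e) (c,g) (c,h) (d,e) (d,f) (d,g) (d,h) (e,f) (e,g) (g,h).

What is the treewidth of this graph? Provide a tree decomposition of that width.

Treewidth 3.
One optimal decomposition is:
Bags: B1 = {c, d, e, g}  B2 = {b, d, e, g}  B3 = {a, d, e, g}  B4 = {c, d, g, h}  B5 = {a, d, e, f}
Tree: B1–B2, B1–B3, B1–B4, B3–B5

Each bag holds 4 vertices, so the decomposition has width 3, which upper-bounds the treewidth. For the lower bound, the 4 vertices {c, d, e, g} are pairwise adjacent, and any tree decomposition puts a clique entirely inside one bag — forcing width ≥ 3. Hence tw(G) = 3 exactly.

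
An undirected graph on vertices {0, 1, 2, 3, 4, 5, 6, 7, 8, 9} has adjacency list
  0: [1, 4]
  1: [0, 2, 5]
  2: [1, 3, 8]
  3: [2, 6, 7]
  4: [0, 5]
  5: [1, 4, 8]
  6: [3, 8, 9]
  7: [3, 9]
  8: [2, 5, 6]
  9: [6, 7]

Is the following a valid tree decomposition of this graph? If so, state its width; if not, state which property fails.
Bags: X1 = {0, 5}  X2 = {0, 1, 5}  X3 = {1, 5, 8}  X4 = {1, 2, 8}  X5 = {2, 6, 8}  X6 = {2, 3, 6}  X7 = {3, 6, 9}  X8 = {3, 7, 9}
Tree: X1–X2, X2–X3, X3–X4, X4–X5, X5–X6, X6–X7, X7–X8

A tree decomposition must satisfy three properties: every vertex lies in some bag; for every edge, both endpoints lie together in some bag; and for every vertex, the bags containing it form a connected subtree. Here vertex 4 appears in no bag, so the decomposition is invalid.

No — vertex 4 appears in no bag.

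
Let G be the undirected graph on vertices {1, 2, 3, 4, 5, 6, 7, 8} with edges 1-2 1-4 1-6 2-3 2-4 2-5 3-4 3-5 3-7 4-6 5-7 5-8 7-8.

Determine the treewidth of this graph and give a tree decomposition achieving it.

Every bag has size at most 3, so the width is 3 − 1 = 2 and tw(G) ≤ 2. For the lower bound, the 3 vertices {5, 7, 8} are pairwise adjacent, and any tree decomposition puts a clique entirely inside one bag — forcing width ≥ 2. The upper and lower bounds meet at 2, so that is the treewidth.

Treewidth 2.
One optimal decomposition is:
Bags: B1 = {2, 3, 4}  B2 = {2, 3, 5}  B3 = {3, 5, 7}  B4 = {5, 7, 8}  B5 = {1, 2, 4}  B6 = {1, 4, 6}
Tree: B1–B2, B2–B3, B3–B4, B1–B5, B5–B6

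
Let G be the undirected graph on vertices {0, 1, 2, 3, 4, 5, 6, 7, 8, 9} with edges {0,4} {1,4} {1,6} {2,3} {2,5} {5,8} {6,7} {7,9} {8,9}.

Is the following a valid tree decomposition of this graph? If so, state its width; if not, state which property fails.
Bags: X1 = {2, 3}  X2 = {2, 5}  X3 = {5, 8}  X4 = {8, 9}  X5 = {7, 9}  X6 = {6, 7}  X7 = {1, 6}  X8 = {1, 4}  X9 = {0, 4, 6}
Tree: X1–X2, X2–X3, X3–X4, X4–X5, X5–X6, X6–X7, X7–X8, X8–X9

A tree decomposition must satisfy three properties: every vertex lies in some bag; for every edge, both endpoints lie together in some bag; and for every vertex, the bags containing it form a connected subtree. Here bags containing vertex 6 are not connected in the tree, so the decomposition is invalid.

No — bags containing vertex 6 are not connected in the tree.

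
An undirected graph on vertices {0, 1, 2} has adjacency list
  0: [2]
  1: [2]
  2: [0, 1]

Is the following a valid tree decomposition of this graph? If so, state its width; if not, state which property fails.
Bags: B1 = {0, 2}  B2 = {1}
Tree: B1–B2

A tree decomposition must satisfy three properties: every vertex lies in some bag; for every edge, both endpoints lie together in some bag; and for every vertex, the bags containing it form a connected subtree. Here edge (2,1) lies in no bag, so the decomposition is invalid.

No — edge (2,1) lies in no bag.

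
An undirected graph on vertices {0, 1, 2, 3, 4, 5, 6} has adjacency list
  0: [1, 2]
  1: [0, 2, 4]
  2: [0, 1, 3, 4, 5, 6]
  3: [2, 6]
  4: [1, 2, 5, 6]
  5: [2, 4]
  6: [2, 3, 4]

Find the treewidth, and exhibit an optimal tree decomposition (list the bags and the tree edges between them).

Treewidth 2.
One optimal decomposition is:
Bags: B1 = {2, 4, 6}  B2 = {1, 2, 4}  B3 = {2, 4, 5}  B4 = {0, 1, 2}  B5 = {2, 3, 6}
Tree: B1–B2, B2–B3, B2–B4, B1–B5

Every bag has size at most 3, so the width is 3 − 1 = 2 and tw(G) ≤ 2. For the lower bound, the 3 vertices {0, 1, 2} are pairwise adjacent, and any tree decomposition puts a clique entirely inside one bag — forcing width ≥ 2. Combining the bounds, tw(G) = 2.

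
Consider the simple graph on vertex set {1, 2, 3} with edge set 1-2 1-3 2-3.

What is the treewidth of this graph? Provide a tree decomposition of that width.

A single bag containing all 3 vertices is trivially a valid decomposition of width 2. Conversely, {1, 2, 3} is a clique of size 3, and the vertices of any clique must share a bag in every tree decomposition; so some bag has ≥ 3 vertices and tw(G) ≥ 2. Hence tw(G) = 2 exactly.

Treewidth 2.
One such decomposition:
Bags: B1 = {1, 2, 3}
Tree: (single bag)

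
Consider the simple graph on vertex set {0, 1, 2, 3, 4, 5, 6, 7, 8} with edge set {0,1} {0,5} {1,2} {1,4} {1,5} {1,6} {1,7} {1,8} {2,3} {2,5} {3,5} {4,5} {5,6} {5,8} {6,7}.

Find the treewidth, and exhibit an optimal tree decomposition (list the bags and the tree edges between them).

Treewidth 2.
Bags: B1 = {1, 2, 5}  B2 = {1, 5, 8}  B3 = {1, 5, 6}  B4 = {2, 3, 5}  B5 = {1, 4, 5}  B6 = {0, 1, 5}  B7 = {1, 6, 7}
Tree: B1–B2, B2–B3, B1–B4, B3–B5, B1–B6, B3–B7

Every bag has size at most 3, so the width is 3 − 1 = 2 and tw(G) ≤ 2. For the lower bound, the 3 vertices {0, 1, 5} are pairwise adjacent, and any tree decomposition puts a clique entirely inside one bag — forcing width ≥ 2. The upper and lower bounds meet at 2, so that is the treewidth.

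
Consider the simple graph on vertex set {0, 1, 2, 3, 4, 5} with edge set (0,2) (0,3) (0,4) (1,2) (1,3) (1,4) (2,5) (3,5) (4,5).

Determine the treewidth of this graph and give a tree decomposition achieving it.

Treewidth 3.
Bags: B1 = {2, 3, 4, 5}  B2 = {0, 2, 3, 4}  B3 = {1, 2, 3, 4}
Tree: B1–B2, B2–B3

Each bag holds 4 vertices, so the decomposition has width 3, which upper-bounds the treewidth. For the lower bound: the 4 vertex sets {4,5}, {0,2}, {3}, {1} are disjoint, each induces a connected subgraph, and every pair is joined by at least one edge of G. Contracting each set to a single vertex therefore yields K_{4} as a minor, and since treewidth is minor-monotone, tw(G) ≥ tw(K_{4}) = 3. Therefore the treewidth is 3.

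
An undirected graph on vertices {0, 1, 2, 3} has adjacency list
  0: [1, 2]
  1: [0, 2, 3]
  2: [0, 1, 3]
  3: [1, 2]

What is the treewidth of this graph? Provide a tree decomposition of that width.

Each bag holds 3 vertices, so the decomposition has width 2, which upper-bounds the treewidth. Conversely, {0, 1, 2} is a clique of size 3, and the vertices of any clique must share a bag in every tree decomposition; so some bag has ≥ 3 vertices and tw(G) ≥ 2. Hence tw(G) = 2 exactly.

Treewidth 2.
One optimal decomposition is:
Bags: B1 = {1, 2, 3}  B2 = {0, 1, 2}
Tree: B1–B2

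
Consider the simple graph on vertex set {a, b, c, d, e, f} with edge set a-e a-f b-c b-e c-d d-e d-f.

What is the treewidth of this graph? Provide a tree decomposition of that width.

Each bag holds 3 vertices, so the decomposition has width 2, which upper-bounds the treewidth. For the lower bound, G contains the cycle a–f–d–e–a, so G is not a forest; only forests have treewidth ≤ 1, hence tw(G) ≥ 2. Therefore the treewidth is 2.

Treewidth 2.
One such decomposition:
Bags: B1 = {a, e, f}  B2 = {d, e, f}  B3 = {b, d, e}  B4 = {b, c, d}
Tree: B1–B2, B2–B3, B3–B4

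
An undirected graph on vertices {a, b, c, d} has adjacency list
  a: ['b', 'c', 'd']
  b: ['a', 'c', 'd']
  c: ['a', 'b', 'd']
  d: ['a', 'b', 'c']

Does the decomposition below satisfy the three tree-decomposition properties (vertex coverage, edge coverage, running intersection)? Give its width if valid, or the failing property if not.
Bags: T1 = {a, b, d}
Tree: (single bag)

No — vertex c appears in no bag.

A tree decomposition must satisfy three properties: every vertex lies in some bag; for every edge, both endpoints lie together in some bag; and for every vertex, the bags containing it form a connected subtree. Here vertex c appears in no bag, so the decomposition is invalid.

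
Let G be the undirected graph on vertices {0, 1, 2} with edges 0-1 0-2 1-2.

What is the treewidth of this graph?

2

A width-2 tree decomposition is:
Bags: B1 = {0, 1, 2}
Tree: (single bag)
With just one bag of size 3, the width is 3 − 1 = 2, so tw(G) ≤ 2. On the other hand G contains the 3-clique {0, 1, 2}. A clique must lie in a single bag of any decomposition, so no decomposition can have width below 2. The upper and lower bounds meet at 2, so that is the treewidth.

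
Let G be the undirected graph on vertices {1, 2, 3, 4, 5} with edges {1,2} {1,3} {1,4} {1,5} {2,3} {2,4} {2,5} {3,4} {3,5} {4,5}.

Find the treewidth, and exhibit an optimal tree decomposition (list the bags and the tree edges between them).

With just one bag of size 5, the width is 5 − 1 = 4, so tw(G) ≤ 4. Conversely, {1, 2, 3, 4, 5} is a clique of size 5, and the vertices of any clique must share a bag in every tree decomposition; so some bag has ≥ 5 vertices and tw(G) ≥ 4. Therefore the treewidth is 4.

Treewidth 4.
One optimal decomposition is:
Bags: B1 = {1, 2, 3, 4, 5}
Tree: (single bag)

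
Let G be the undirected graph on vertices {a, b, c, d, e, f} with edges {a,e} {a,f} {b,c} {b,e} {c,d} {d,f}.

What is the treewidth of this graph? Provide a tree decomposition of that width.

Each bag holds 3 vertices, so the decomposition has width 2, which upper-bounds the treewidth. For the lower bound, G contains the cycle d–f–a–e–b–c–d, so G is not a forest; only forests have treewidth ≤ 1, hence tw(G) ≥ 2. Combining the bounds, tw(G) = 2.

Treewidth 2.
One optimal decomposition is:
Bags: B1 = {a, d, f}  B2 = {a, d, e}  B3 = {b, d, e}  B4 = {b, c, d}
Tree: B1–B2, B2–B3, B3–B4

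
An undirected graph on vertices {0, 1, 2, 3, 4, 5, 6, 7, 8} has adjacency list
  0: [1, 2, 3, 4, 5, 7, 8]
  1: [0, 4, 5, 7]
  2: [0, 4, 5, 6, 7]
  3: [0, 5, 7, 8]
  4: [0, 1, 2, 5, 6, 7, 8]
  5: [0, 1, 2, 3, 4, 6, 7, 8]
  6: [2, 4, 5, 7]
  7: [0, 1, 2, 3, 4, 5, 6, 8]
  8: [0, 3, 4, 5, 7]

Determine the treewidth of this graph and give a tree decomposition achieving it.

The largest bag has 5 vertices, giving width 4; this decomposition certifies tw(G) ≤ 4. For the lower bound, the 5 vertices {0, 3, 5, 7, 8} are pairwise adjacent, and any tree decomposition puts a clique entirely inside one bag — forcing width ≥ 4. Therefore the treewidth is 4.

Treewidth 4.
One such decomposition:
Bags: B1 = {0, 2, 4, 5, 7}  B2 = {0, 4, 5, 7, 8}  B3 = {0, 3, 5, 7, 8}  B4 = {0, 1, 4, 5, 7}  B5 = {2, 4, 5, 6, 7}
Tree: B1–B2, B2–B3, B2–B4, B1–B5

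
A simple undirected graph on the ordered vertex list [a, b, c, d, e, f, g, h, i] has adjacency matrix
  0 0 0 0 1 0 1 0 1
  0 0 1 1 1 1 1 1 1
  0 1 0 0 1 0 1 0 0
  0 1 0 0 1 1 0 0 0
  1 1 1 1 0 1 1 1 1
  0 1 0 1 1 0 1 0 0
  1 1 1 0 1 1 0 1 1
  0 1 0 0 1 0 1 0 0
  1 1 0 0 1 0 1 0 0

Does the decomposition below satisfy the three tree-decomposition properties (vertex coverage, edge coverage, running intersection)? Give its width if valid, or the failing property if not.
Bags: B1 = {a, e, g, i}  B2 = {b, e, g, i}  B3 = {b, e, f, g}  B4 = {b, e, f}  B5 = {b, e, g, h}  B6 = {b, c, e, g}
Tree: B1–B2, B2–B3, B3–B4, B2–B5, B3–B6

No — vertex d appears in no bag.

A tree decomposition must satisfy three properties: every vertex lies in some bag; for every edge, both endpoints lie together in some bag; and for every vertex, the bags containing it form a connected subtree. Here vertex d appears in no bag, so the decomposition is invalid.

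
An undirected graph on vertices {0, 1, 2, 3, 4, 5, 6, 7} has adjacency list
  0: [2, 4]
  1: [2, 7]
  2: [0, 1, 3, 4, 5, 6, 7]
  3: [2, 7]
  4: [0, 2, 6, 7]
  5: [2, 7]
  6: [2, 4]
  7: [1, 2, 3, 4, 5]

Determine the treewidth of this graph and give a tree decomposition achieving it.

Each bag holds 3 vertices, so the decomposition has width 2, which upper-bounds the treewidth. Conversely, {0, 2, 4} is a clique of size 3, and the vertices of any clique must share a bag in every tree decomposition; so some bag has ≥ 3 vertices and tw(G) ≥ 2. Hence tw(G) = 2 exactly.

Treewidth 2.
Bags: B1 = {2, 4, 7}  B2 = {2, 5, 7}  B3 = {2, 3, 7}  B4 = {2, 4, 6}  B5 = {0, 2, 4}  B6 = {1, 2, 7}
Tree: B1–B2, B1–B3, B1–B4, B4–B5, B2–B6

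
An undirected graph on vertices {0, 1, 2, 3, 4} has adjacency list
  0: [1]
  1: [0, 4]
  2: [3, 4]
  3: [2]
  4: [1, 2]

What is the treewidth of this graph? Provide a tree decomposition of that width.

Treewidth 1.
One such decomposition:
Bags: B1 = {0, 1}  B2 = {1, 4}  B3 = {2, 4}  B4 = {2, 3}
Tree: B1–B2, B2–B3, B3–B4

Every bag has size at most 2, so the width is 2 − 1 = 1 and tw(G) ≤ 1. G has an edge, so its treewidth is at least 1. Therefore the treewidth is 1.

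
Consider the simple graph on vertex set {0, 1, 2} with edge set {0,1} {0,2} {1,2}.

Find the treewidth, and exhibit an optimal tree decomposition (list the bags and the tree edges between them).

Treewidth 2.
One such decomposition:
Bags: B1 = {0, 1, 2}
Tree: (single bag)

A single bag containing all 3 vertices is trivially a valid decomposition of width 2. Conversely, {0, 1, 2} is a clique of size 3, and the vertices of any clique must share a bag in every tree decomposition; so some bag has ≥ 3 vertices and tw(G) ≥ 2. Combining the bounds, tw(G) = 2.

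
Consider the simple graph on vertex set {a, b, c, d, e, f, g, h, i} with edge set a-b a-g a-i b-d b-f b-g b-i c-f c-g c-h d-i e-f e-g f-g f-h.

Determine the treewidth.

A width-2 tree decomposition is:
Bags: B1 = {a, b, i}  B2 = {a, b, g}  B3 = {b, f, g}  B4 = {b, d, i}  B5 = {e, f, g}  B6 = {c, f, g}  B7 = {c, f, h}
Tree: B1–B2, B2–B3, B1–B4, B3–B5, B5–B6, B6–B7
The largest bag has 3 vertices, giving width 2; this decomposition certifies tw(G) ≤ 2. On the other hand G contains the 3-clique {b, d, i}. A clique must lie in a single bag of any decomposition, so no decomposition can have width below 2. Therefore the treewidth is 2.

2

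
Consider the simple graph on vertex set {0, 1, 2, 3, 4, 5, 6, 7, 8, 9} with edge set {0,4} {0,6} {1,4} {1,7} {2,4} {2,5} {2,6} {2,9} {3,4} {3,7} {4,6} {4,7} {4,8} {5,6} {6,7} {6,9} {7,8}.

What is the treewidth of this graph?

A width-2 tree decomposition is:
Bags: B1 = {3, 4, 7}  B2 = {4, 6, 7}  B3 = {2, 4, 6}  B4 = {0, 4, 6}  B5 = {4, 7, 8}  B6 = {2, 6, 9}  B7 = {2, 5, 6}  B8 = {1, 4, 7}
Tree: B1–B2, B2–B3, B2–B4, B2–B5, B3–B6, B6–B7, B2–B8
Each bag holds 3 vertices, so the decomposition has width 2, which upper-bounds the treewidth. For the lower bound, the 3 vertices {2, 6, 9} are pairwise adjacent, and any tree decomposition puts a clique entirely inside one bag — forcing width ≥ 2. The upper and lower bounds meet at 2, so that is the treewidth.

2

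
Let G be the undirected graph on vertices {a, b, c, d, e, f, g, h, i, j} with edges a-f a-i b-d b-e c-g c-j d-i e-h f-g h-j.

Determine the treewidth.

2

A width-2 tree decomposition is:
Bags: B1 = {a, f, i}  B2 = {d, f, i}  B3 = {b, d, f}  B4 = {b, e, f}  B5 = {e, f, h}  B6 = {f, h, j}  B7 = {c, f, j}  B8 = {c, f, g}
Tree: B1–B2, B2–B3, B3–B4, B4–B5, B5–B6, B6–B7, B7–B8
Each bag holds 3 vertices, so the decomposition has width 2, which upper-bounds the treewidth. The edges f–a–i–d–b–e–h–j–c–g–f form a cycle, so G is not a tree and its treewidth is at least 2. The upper and lower bounds meet at 2, so that is the treewidth.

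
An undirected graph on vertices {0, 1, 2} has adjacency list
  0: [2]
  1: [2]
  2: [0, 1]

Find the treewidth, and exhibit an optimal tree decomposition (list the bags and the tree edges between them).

Treewidth 1.
Bags: B1 = {0, 2}  B2 = {1, 2}
Tree: B1–B2

The largest bag has 2 vertices, giving width 1; this decomposition certifies tw(G) ≤ 1. G has an edge, so its treewidth is at least 1. Therefore the treewidth is 1.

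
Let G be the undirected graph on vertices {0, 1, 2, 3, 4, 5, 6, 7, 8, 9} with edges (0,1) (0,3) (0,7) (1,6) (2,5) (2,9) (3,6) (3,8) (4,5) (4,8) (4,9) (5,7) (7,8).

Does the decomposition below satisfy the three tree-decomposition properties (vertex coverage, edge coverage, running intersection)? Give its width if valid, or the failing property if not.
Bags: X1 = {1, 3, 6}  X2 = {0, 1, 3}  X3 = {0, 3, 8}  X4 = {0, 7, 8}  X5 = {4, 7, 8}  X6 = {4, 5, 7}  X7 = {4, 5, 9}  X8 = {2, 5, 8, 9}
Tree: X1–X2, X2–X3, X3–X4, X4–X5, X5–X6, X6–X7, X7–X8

A tree decomposition must satisfy three properties: every vertex lies in some bag; for every edge, both endpoints lie together in some bag; and for every vertex, the bags containing it form a connected subtree. Here bags containing vertex 8 are not connected in the tree, so the decomposition is invalid.

No — bags containing vertex 8 are not connected in the tree.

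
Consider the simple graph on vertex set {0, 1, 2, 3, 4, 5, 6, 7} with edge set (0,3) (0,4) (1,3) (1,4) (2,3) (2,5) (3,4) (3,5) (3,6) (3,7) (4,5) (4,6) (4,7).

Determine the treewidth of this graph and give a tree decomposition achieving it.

Treewidth 2.
Bags: B1 = {3, 4, 6}  B2 = {1, 3, 4}  B3 = {3, 4, 5}  B4 = {3, 4, 7}  B5 = {2, 3, 5}  B6 = {0, 3, 4}
Tree: B1–B2, B2–B3, B1–B4, B3–B5, B4–B6

Each bag holds 3 vertices, so the decomposition has width 2, which upper-bounds the treewidth. On the other hand G contains the 3-clique {2, 3, 5}. A clique must lie in a single bag of any decomposition, so no decomposition can have width below 2. Combining the bounds, tw(G) = 2.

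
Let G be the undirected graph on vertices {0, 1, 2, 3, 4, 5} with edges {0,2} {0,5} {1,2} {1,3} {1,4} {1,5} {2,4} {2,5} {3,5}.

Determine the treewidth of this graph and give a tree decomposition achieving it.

Treewidth 2.
One optimal decomposition is:
Bags: B1 = {1, 2, 5}  B2 = {1, 2, 4}  B3 = {1, 3, 5}  B4 = {0, 2, 5}
Tree: B1–B2, B1–B3, B1–B4

The largest bag has 3 vertices, giving width 2; this decomposition certifies tw(G) ≤ 2. Conversely, {0, 2, 5} is a clique of size 3, and the vertices of any clique must share a bag in every tree decomposition; so some bag has ≥ 3 vertices and tw(G) ≥ 2. The upper and lower bounds meet at 2, so that is the treewidth.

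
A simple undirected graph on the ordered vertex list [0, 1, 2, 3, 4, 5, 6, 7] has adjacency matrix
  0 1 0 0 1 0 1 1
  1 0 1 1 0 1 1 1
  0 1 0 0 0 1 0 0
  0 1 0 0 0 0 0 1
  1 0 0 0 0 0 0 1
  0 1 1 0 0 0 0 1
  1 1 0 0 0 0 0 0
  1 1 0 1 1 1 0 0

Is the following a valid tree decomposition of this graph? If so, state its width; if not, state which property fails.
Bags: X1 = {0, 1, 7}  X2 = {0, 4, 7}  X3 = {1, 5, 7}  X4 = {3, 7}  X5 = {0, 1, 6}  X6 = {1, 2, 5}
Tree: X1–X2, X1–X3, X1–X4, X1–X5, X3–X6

No — edge (1,3) lies in no bag.

A tree decomposition must satisfy three properties: every vertex lies in some bag; for every edge, both endpoints lie together in some bag; and for every vertex, the bags containing it form a connected subtree. Here edge (1,3) lies in no bag, so the decomposition is invalid.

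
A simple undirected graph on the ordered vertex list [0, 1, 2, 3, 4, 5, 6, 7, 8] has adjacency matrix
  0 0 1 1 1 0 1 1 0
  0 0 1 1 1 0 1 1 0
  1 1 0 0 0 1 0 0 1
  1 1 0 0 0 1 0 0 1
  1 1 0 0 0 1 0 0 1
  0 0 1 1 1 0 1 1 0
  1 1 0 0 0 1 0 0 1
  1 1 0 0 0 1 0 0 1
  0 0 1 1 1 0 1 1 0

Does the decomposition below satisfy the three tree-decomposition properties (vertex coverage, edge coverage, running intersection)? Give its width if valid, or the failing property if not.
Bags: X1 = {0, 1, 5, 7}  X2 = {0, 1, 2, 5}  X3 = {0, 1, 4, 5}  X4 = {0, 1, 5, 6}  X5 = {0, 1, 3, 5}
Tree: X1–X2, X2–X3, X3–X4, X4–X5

A tree decomposition must satisfy three properties: every vertex lies in some bag; for every edge, both endpoints lie together in some bag; and for every vertex, the bags containing it form a connected subtree. Here vertex 8 appears in no bag, so the decomposition is invalid.

No — vertex 8 appears in no bag.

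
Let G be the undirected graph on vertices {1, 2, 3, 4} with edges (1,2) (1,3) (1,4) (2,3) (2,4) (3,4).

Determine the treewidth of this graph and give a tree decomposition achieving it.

A single bag containing all 4 vertices is trivially a valid decomposition of width 3. For the lower bound, the 4 vertices {1, 2, 3, 4} are pairwise adjacent, and any tree decomposition puts a clique entirely inside one bag — forcing width ≥ 3. Combining the bounds, tw(G) = 3.

Treewidth 3.
One optimal decomposition is:
Bags: B1 = {1, 2, 3, 4}
Tree: (single bag)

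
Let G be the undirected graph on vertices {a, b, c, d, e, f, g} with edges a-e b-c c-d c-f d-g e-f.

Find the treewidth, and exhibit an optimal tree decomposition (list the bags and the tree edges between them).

Treewidth 1.
Bags: B1 = {c, f}  B2 = {b, c}  B3 = {e, f}  B4 = {c, d}  B5 = {a, e}  B6 = {d, g}
Tree: B1–B2, B1–B3, B1–B4, B3–B5, B4–B6

Each bag holds 2 vertices, so the decomposition has width 1, which upper-bounds the treewidth. Since G has at least one edge (e.g. f–c), it is not an edgeless graph, so tw(G) ≥ 1. The upper and lower bounds meet at 1, so that is the treewidth.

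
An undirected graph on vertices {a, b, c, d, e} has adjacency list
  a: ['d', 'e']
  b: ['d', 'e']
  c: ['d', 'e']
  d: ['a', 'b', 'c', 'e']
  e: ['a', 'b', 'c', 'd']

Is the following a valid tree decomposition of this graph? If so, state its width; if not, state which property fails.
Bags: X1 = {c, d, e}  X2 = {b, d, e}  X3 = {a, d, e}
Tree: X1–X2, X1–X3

Every vertex of G appears in some bag (union = {a, b, c, d, e}); every edge is covered by a bag; and for each vertex v the set of bags containing v is connected in the bag tree. The decomposition is therefore valid. The largest bag has 3 vertices, so the width is 2.

Yes; width 2.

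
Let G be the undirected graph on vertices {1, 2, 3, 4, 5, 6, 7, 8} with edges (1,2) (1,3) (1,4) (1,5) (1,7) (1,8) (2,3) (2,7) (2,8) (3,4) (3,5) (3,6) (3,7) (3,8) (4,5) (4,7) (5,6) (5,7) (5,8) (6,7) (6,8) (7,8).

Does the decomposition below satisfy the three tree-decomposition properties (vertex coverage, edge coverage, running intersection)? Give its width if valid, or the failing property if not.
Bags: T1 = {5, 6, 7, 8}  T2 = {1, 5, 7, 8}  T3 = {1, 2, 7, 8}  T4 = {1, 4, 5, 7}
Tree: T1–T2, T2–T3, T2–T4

No — vertex 3 appears in no bag.

A tree decomposition must satisfy three properties: every vertex lies in some bag; for every edge, both endpoints lie together in some bag; and for every vertex, the bags containing it form a connected subtree. Here vertex 3 appears in no bag, so the decomposition is invalid.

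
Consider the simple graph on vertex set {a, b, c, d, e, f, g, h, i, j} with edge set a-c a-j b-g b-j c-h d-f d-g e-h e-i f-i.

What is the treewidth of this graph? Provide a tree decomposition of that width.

Every bag has size at most 3, so the width is 3 − 1 = 2 and tw(G) ≤ 2. The edges g–d–f–i–e–h–c–a–j–b–g form a cycle, so G is not a tree and its treewidth is at least 2. Combining the bounds, tw(G) = 2.

Treewidth 2.
One optimal decomposition is:
Bags: B1 = {d, f, g}  B2 = {f, g, i}  B3 = {e, g, i}  B4 = {e, g, h}  B5 = {c, g, h}  B6 = {a, c, g}  B7 = {a, g, j}  B8 = {b, g, j}
Tree: B1–B2, B2–B3, B3–B4, B4–B5, B5–B6, B6–B7, B7–B8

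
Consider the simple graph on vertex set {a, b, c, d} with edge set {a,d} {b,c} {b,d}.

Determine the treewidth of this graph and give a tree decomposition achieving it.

Treewidth 1.
Bags: B1 = {a, d}  B2 = {b, d}  B3 = {b, c}
Tree: B1–B2, B2–B3

Every bag has size at most 2, so the width is 2 − 1 = 1 and tw(G) ≤ 1. Since G has at least one edge (e.g. a–d), it is not an edgeless graph, so tw(G) ≥ 1. Hence tw(G) = 1 exactly.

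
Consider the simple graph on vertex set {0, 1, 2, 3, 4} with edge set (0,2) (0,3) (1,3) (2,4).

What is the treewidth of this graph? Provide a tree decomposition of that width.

Treewidth 1.
One optimal decomposition is:
Bags: B1 = {1, 3}  B2 = {0, 3}  B3 = {0, 2}  B4 = {2, 4}
Tree: B1–B2, B2–B3, B3–B4

The largest bag has 2 vertices, giving width 1; this decomposition certifies tw(G) ≤ 1. G has an edge, so its treewidth is at least 1. Combining the bounds, tw(G) = 1.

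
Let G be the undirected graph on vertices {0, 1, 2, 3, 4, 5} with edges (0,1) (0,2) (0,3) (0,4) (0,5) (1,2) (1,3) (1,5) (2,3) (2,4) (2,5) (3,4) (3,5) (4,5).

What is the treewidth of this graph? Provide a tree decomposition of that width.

The largest bag has 5 vertices, giving width 4; this decomposition certifies tw(G) ≤ 4. Conversely, {0, 1, 2, 3, 5} is a clique of size 5, and the vertices of any clique must share a bag in every tree decomposition; so some bag has ≥ 5 vertices and tw(G) ≥ 4. Therefore the treewidth is 4.

Treewidth 4.
Bags: B1 = {0, 2, 3, 4, 5}  B2 = {0, 1, 2, 3, 5}
Tree: B1–B2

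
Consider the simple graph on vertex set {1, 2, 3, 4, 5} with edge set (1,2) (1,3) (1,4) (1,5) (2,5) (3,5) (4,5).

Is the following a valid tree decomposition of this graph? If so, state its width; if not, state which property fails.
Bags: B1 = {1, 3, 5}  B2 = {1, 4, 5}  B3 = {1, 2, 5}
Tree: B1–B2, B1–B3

Vertex coverage: the bags together contain {1, 2, 3, 4, 5}, the full vertex set. Edge coverage: each edge of G has both endpoints in at least one bag. Running intersection: for every vertex, the bags containing it form a connected subtree. All three properties hold, so this is a valid tree decomposition of width max|bag| − 1 = 2, and hence tw(G) ≤ 2.

Yes; width 2.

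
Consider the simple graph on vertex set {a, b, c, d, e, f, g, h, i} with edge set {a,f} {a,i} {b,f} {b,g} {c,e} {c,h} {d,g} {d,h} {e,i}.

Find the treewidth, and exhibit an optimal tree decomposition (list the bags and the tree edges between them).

Each bag holds 3 vertices, so the decomposition has width 2, which upper-bounds the treewidth. For the lower bound, G contains the cycle d–h–c–e–i–a–f–b–g–d, so G is not a forest; only forests have treewidth ≤ 1, hence tw(G) ≥ 2. Combining the bounds, tw(G) = 2.

Treewidth 2.
One such decomposition:
Bags: B1 = {c, d, h}  B2 = {c, d, e}  B3 = {d, e, i}  B4 = {a, d, i}  B5 = {a, d, f}  B6 = {b, d, f}  B7 = {b, d, g}
Tree: B1–B2, B2–B3, B3–B4, B4–B5, B5–B6, B6–B7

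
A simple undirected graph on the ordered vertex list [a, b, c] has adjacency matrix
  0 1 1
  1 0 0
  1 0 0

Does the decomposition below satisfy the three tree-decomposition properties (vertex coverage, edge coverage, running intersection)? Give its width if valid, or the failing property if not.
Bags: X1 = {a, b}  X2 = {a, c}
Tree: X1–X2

Yes; width 1.

Vertex coverage: the bags together contain {a, b, c}, the full vertex set. Edge coverage: each edge of G has both endpoints in at least one bag. Running intersection: for every vertex, the bags containing it form a connected subtree. All three properties hold, so this is a valid tree decomposition of width max|bag| − 1 = 1, and hence tw(G) ≤ 1.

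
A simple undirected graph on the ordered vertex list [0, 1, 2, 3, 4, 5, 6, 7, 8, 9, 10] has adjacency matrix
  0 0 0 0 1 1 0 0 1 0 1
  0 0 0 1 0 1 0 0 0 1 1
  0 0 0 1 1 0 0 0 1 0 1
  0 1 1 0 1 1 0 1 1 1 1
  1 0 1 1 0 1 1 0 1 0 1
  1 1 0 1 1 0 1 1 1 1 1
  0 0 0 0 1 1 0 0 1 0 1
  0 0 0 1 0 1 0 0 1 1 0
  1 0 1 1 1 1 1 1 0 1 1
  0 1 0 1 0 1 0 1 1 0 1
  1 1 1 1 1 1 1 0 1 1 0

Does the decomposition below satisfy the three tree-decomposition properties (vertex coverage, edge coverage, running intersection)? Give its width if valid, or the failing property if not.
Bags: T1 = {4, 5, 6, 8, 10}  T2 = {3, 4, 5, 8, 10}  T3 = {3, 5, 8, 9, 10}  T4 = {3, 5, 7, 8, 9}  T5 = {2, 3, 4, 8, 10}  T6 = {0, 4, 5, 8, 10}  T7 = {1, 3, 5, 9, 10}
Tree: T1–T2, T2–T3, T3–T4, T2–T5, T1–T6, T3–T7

Yes; width 4.

Checking the three conditions: (i) the bags cover all of {0, 1, 2, 3, 4, 5, 6, 7, 8, 9, 10}; (ii) for each edge, some bag contains both endpoints; (iii) the bags containing any fixed vertex form a subtree. All hold, so the decomposition is valid with width 5 − 1 = 4.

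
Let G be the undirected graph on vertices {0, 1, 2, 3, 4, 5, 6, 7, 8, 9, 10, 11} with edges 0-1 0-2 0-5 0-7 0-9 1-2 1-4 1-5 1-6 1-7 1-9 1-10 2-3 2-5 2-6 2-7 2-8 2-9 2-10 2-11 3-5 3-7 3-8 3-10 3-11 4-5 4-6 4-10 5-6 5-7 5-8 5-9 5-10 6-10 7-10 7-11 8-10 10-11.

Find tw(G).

4

A width-4 tree decomposition is:
Bags: B1 = {1, 2, 5, 7, 10}  B2 = {1, 2, 5, 6, 10}  B3 = {1, 4, 5, 6, 10}  B4 = {0, 1, 2, 5, 7}  B5 = {2, 3, 5, 7, 10}  B6 = {2, 3, 5, 8, 10}  B7 = {0, 1, 2, 5, 9}  B8 = {2, 3, 7, 10, 11}
Tree: B1–B2, B2–B3, B1–B4, B1–B5, B5–B6, B4–B7, B5–B8
Each bag holds 5 vertices, so the decomposition has width 4, which upper-bounds the treewidth. On the other hand G contains the 5-clique {2, 3, 7, 10, 11}. A clique must lie in a single bag of any decomposition, so no decomposition can have width below 4. Combining the bounds, tw(G) = 4.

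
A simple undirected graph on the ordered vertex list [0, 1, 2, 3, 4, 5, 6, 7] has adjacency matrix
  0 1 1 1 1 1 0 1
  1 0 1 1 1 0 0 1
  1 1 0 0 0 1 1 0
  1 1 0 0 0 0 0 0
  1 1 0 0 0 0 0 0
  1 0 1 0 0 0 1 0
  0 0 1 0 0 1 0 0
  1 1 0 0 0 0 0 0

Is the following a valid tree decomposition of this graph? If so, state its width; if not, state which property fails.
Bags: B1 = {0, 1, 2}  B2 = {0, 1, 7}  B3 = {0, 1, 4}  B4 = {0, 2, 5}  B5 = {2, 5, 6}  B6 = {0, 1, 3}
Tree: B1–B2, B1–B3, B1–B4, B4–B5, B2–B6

Vertex coverage: the bags together contain {0, 1, 2, 3, 4, 5, 6, 7}, the full vertex set. Edge coverage: each edge of G has both endpoints in at least one bag. Running intersection: for every vertex, the bags containing it form a connected subtree. All three properties hold, so this is a valid tree decomposition of width max|bag| − 1 = 2, and hence tw(G) ≤ 2.

Yes; width 2.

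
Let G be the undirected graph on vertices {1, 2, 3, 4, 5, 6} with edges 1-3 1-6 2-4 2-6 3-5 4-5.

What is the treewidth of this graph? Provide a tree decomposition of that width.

Treewidth 2.
One such decomposition:
Bags: B1 = {2, 4, 6}  B2 = {4, 5, 6}  B3 = {3, 5, 6}  B4 = {1, 3, 6}
Tree: B1–B2, B2–B3, B3–B4

The largest bag has 3 vertices, giving width 2; this decomposition certifies tw(G) ≤ 2. Since 6–2–4–5–3–1–6 is a cycle in G, G is not acyclic. Forests are exactly the graphs of treewidth ≤ 1, so tw(G) ≥ 2. Hence tw(G) = 2 exactly.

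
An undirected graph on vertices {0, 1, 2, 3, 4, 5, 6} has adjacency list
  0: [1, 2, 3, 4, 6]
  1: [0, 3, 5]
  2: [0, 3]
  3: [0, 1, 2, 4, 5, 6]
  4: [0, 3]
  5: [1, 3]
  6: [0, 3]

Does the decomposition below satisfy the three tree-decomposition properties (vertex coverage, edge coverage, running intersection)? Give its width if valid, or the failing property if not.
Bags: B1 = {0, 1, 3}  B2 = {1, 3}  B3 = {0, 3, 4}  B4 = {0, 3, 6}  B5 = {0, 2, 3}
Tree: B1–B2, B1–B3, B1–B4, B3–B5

No — vertex 5 appears in no bag.

A tree decomposition must satisfy three properties: every vertex lies in some bag; for every edge, both endpoints lie together in some bag; and for every vertex, the bags containing it form a connected subtree. Here vertex 5 appears in no bag, so the decomposition is invalid.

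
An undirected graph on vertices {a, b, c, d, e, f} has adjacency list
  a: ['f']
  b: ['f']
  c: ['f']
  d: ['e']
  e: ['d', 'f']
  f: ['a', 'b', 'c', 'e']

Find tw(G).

1

A width-1 tree decomposition is:
Bags: B1 = {a, f}  B2 = {b, f}  B3 = {e, f}  B4 = {d, e}  B5 = {c, f}
Tree: B1–B2, B2–B3, B3–B4, B3–B5
Every bag has size at most 2, so the width is 2 − 1 = 1 and tw(G) ≤ 1. Since G has at least one edge (e.g. f–a), it is not an edgeless graph, so tw(G) ≥ 1. Hence tw(G) = 1 exactly.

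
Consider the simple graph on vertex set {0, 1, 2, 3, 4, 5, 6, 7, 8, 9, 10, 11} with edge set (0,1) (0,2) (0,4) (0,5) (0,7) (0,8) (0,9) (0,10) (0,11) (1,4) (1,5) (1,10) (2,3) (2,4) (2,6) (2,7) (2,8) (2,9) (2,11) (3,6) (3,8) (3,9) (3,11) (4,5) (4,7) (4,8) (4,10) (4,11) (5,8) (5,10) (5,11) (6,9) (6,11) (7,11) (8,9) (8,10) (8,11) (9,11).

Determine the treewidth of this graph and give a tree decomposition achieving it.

Every bag has size at most 5, so the width is 5 − 1 = 4 and tw(G) ≤ 4. On the other hand G contains the 5-clique {0, 2, 8, 9, 11}. A clique must lie in a single bag of any decomposition, so no decomposition can have width below 4. Therefore the treewidth is 4.

Treewidth 4.
Bags: B1 = {0, 2, 4, 8, 11}  B2 = {0, 2, 8, 9, 11}  B3 = {2, 3, 8, 9, 11}  B4 = {0, 4, 5, 8, 11}  B5 = {2, 3, 6, 9, 11}  B6 = {0, 4, 5, 8, 10}  B7 = {0, 1, 4, 5, 10}  B8 = {0, 2, 4, 7, 11}
Tree: B1–B2, B2–B3, B1–B4, B3–B5, B4–B6, B6–B7, B1–B8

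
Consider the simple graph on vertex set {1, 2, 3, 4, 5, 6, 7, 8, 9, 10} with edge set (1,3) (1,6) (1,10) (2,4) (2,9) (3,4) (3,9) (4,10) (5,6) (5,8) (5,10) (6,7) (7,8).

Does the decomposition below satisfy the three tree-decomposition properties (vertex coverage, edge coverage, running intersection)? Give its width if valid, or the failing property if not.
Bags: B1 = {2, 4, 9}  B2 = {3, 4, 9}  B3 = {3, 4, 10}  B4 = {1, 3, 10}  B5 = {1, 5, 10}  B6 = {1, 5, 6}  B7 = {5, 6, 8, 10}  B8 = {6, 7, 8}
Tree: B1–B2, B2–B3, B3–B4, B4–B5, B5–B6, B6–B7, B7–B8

A tree decomposition must satisfy three properties: every vertex lies in some bag; for every edge, both endpoints lie together in some bag; and for every vertex, the bags containing it form a connected subtree. Here bags containing vertex 10 are not connected in the tree, so the decomposition is invalid.

No — bags containing vertex 10 are not connected in the tree.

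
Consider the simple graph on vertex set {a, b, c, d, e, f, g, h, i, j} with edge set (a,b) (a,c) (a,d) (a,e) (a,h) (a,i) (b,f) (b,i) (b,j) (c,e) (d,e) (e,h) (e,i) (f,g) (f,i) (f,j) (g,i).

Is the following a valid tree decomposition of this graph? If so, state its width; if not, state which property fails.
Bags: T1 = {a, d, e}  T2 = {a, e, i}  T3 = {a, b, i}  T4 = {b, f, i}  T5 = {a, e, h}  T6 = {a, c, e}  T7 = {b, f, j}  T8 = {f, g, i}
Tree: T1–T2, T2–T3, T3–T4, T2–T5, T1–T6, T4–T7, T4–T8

Every vertex of G appears in some bag (union = {a, b, c, d, e, f, g, h, i, j}); every edge is covered by a bag; and for each vertex v the set of bags containing v is connected in the bag tree. The decomposition is therefore valid. The largest bag has 3 vertices, so the width is 2.

Yes; width 2.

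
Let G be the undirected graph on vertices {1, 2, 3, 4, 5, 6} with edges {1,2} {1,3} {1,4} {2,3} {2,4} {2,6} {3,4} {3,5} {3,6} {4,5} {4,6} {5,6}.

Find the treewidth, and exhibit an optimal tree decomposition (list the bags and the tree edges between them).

Treewidth 3.
Bags: B1 = {2, 3, 4, 6}  B2 = {3, 4, 5, 6}  B3 = {1, 2, 3, 4}
Tree: B1–B2, B1–B3

The largest bag has 4 vertices, giving width 3; this decomposition certifies tw(G) ≤ 3. On the other hand G contains the 4-clique {1, 2, 3, 4}. A clique must lie in a single bag of any decomposition, so no decomposition can have width below 3. Combining the bounds, tw(G) = 3.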